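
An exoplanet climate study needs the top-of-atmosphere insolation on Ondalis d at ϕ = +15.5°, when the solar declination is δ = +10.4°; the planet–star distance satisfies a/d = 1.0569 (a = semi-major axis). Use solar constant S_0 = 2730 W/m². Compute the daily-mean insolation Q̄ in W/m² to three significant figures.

Q̄ ≈ 995 W/m²

cos h₀ = −tan(+15.5°) tan(+10.400°) = -0.0509, h₀ = 1.6217 rad.
Bracket: h₀ sin ϕ sin δ + cos ϕ cos δ sin h₀ = 1.6217×0.26724×0.18052 + 0.96363×0.98357×0.99870 = 0.078234 + 0.946565 = 1.024799.
Inverse-square distance factor (a/d)² = 1.0569² = 1.117038.
Q̄ = (S_0/π) × 1.117038 × [bracket] = (2730/π) × 1.117038 × 1.024799 = 994.8 W/m².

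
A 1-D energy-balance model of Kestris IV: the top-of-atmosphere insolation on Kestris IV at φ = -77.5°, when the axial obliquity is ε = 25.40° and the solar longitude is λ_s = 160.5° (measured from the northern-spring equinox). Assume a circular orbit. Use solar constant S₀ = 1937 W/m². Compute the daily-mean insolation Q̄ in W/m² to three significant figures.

Solar declination: sin δ = sin ε · sin λ_s = sin 25.40° × sin 160.5° = 0.14318, so δ = +8.232°.
cos H₀ = −tan(-77.5°) tan(+8.232°) = 0.6526, H₀ = 0.8598 rad.
Bracket: H₀ sin φ sin δ + cos φ cos δ sin H₀ = 0.8598×-0.97630×0.14318 + 0.21644×0.98970×0.75773 = -0.120189 + 0.162314 = 0.042125.
Q̄ = (S₀/π) × [bracket] = (1937/π) × 0.042125 = 25.97 W/m².

Q̄ ≈ 26.0 W/m²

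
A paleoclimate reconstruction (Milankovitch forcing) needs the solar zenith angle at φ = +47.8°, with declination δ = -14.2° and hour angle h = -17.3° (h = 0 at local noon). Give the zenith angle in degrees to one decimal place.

θ_z = 63.9°

cos θ_z = sin φ sin δ + cos φ cos δ cos h = -0.181725 + 0.621737 = 0.440012.
θ_z = arccos(0.440012) = 63.9°.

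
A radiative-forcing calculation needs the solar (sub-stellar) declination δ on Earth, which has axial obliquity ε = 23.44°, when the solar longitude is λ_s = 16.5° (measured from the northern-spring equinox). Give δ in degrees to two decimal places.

sin δ = sin ε · sin λ_s = sin 23.44° × sin 16.5° = 0.112978.
δ = arcsin(0.112978) = +6.49°.

δ = +6.49°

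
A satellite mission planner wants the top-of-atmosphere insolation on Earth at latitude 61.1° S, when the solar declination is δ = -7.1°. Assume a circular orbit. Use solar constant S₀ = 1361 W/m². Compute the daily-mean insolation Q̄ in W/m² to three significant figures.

cos H₀ = −tan(-61.1°) tan(-7.100°) = -0.2256, H₀ = 1.7984 rad.
Bracket: H₀ sin φ sin δ + cos φ cos δ sin H₀ = 1.7984×-0.87546×-0.12360 + 0.48328×0.99233×0.97421 = 0.194599 + 0.467205 = 0.661804.
Q̄ = (S₀/π) × [bracket] = (1361/π) × 0.661804 = 286.7 W/m².

Q̄ ≈ 287 W/m²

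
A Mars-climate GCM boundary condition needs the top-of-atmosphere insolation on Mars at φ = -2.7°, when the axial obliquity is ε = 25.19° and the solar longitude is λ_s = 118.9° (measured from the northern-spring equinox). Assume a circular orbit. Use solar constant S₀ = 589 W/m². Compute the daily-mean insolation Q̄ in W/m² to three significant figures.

Q̄ ≈ 169 W/m²

Solar declination: sin δ = sin ε · sin λ_s = sin 25.19° × sin 118.9° = 0.37262, so δ = +21.877°.
cos H₀ = −tan(-2.7°) tan(+21.877°) = 0.0189, H₀ = 1.5519 rad.
Bracket: H₀ sin φ sin δ + cos φ cos δ sin H₀ = 1.5519×-0.04711×0.37262 + 0.99889×0.92799×0.99982 = -0.027242 + 0.926793 = 0.899551.
Q̄ = (S₀/π) × [bracket] = (589/π) × 0.899551 = 168.7 W/m².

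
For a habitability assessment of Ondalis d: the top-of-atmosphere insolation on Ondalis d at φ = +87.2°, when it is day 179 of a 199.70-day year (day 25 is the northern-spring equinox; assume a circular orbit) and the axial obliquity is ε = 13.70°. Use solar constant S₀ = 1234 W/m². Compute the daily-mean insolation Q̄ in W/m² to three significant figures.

Q̄ ≈ 0.00 W/m²

Solar longitude: λ_s = 360° × (179 − 25)/199.70 = 277.616°.
sin δ = sin 13.70° × sin 277.616° = -0.23475, so δ = -13.577°.
cos H₀ = −tan(+87.2°) tan(-13.577°) = 4.9378 ≥ 1 ⇒ polar night, H₀ = 0 and Q̄ = 0.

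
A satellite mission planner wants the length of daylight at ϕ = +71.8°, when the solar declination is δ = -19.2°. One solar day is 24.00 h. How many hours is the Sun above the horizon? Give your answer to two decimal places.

cos h₀ = −tan ϕ · tan δ = 1.0592 ≥ 1, so the Sun never rises (polar night) and h₀ = 0.
Daylight = 2h₀/(2π) × 24.00 h = (0.0000/π) × 24.00 = 0.00 h.

0.00 h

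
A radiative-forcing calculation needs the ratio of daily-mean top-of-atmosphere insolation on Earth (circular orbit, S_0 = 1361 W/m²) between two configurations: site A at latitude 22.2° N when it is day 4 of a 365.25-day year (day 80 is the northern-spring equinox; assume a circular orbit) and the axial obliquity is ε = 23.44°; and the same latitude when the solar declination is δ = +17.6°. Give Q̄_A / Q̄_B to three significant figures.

— Configuration A (ϕ=+22.2°):
Solar longitude: L_s = 360° × (4 − 80)/365.25 = -74.908°, i.e. -74.908° + 360° = 285.092°.
sin δ = sin 23.44° × sin 285.092° = -0.38407, so δ = -22.586°.
cos h₀ = −tan(+22.2°) tan(-22.586°) = 0.1698, h₀ = 1.4002 rad.
Bracket: h₀ sin ϕ sin δ + cos ϕ cos δ sin h₀ = 1.4002×0.37784×-0.38407 + 0.92587×0.92330×0.98549 = -0.203193 + 0.842452 = 0.639259.
Q̄ = (S_0/π) × [bracket] = (1361/π) × 0.639259 = 276.94 W/m².
— Configuration B (ϕ=+22.2°):
cos h₀ = −tan(+22.2°) tan(+17.600°) = -0.1295, h₀ = 1.7006 rad.
Bracket: h₀ sin ϕ sin δ + cos ϕ cos δ sin h₀ = 1.7006×0.37784×0.30237 + 0.92587×0.95319×0.99159 = 0.194289 + 0.875108 = 1.069397.
Q̄ = (S_0/π) × [bracket] = (1361/π) × 1.069397 = 463.28 W/m².
Ratio Q̄_A / Q̄_B = 276.94 / 463.28 = 0.5978.

Q̄_A / Q̄_B ≈ 0.598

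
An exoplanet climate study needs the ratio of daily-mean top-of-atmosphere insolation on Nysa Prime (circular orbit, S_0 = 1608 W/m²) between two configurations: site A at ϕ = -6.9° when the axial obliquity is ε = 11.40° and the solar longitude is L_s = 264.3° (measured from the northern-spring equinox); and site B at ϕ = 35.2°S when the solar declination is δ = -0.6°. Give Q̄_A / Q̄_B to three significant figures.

Q̄_A / Q̄_B ≈ 1.22

— Configuration A (ϕ=-6.9°):
Solar declination: sin δ = sin ε · sin L_s = sin 11.40° × sin 264.3° = -0.19668, so δ = -11.343°.
cos h₀ = −tan(-6.9°) tan(-11.343°) = -0.0243, h₀ = 1.5951 rad.
Bracket: h₀ sin ϕ sin δ + cos ϕ cos δ sin h₀ = 1.5951×-0.12014×-0.19668 + 0.99276×0.98047×0.99971 = 0.037691 + 0.973089 = 1.010780.
Q̄ = (S_0/π) × [bracket] = (1608/π) × 1.010780 = 517.36 W/m².
— Configuration B (ϕ=-35.2°):
cos h₀ = −tan(-35.2°) tan(-0.600°) = -0.0074, h₀ = 1.5782 rad.
Bracket: h₀ sin ϕ sin δ + cos ϕ cos δ sin h₀ = 1.5782×-0.57643×-0.01047 + 0.81714×0.99995×0.99997 = 0.009525 + 0.817075 = 0.826600.
Q̄ = (S_0/π) × [bracket] = (1608/π) × 0.826600 = 423.09 W/m².
Ratio Q̄_A / Q̄_B = 517.36 / 423.09 = 1.223.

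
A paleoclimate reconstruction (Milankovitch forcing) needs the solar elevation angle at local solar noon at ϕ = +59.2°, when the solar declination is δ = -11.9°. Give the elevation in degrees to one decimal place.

At local noon the hour angle is zero, so the zenith angle equals |ϕ − δ| = |+59.2° − (-11.900°)| = 71.100°.
Elevation = 90° − 71.100° = 18.9°.

18.9°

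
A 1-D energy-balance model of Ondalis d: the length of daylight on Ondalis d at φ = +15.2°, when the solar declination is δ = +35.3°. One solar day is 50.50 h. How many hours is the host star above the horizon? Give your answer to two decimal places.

cos H₀ = −tan φ · tan δ = −tan(+15.2°) × tan(+35.300°) = -0.1924, so H₀ = 1.7644 rad = 101.09°.
Daylight = 2H₀/(2π) × 50.50 h = (1.7644/π) × 50.50 = 28.36 h.

28.36 h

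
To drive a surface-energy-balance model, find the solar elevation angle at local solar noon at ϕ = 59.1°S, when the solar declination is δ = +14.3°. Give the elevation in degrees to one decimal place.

At local noon the hour angle is zero, so the zenith angle equals |ϕ − δ| = |-59.1° − (+14.300°)| = 73.400°.
Elevation = 90° − 73.400° = 16.6°.

16.6°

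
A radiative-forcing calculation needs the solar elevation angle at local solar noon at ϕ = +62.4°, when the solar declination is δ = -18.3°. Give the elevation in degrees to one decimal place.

At local noon the hour angle is zero, so the zenith angle equals |ϕ − δ| = |+62.4° − (-18.300°)| = 80.700°.
Elevation = 90° − 80.700° = 9.3°.

9.3°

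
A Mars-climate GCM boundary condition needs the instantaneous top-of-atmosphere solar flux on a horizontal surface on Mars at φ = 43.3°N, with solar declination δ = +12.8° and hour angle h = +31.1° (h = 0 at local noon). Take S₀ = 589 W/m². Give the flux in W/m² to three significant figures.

447 W/m²

cos θ_z = sin φ sin δ + cos φ cos δ cos h = 0.151942 + 0.607682 = 0.759624.
Flux = S₀ · cos θ_z = 589 × 0.759624 = 447.4 W/m².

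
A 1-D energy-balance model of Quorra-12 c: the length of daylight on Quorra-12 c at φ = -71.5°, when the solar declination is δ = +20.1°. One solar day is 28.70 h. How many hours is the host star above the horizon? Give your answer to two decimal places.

0.00 h

cos H₀ = −tan φ · tan δ = 1.0937 ≥ 1, so the host star never rises (polar night) and H₀ = 0.
Daylight = 2H₀/(2π) × 28.70 h = (0.0000/π) × 28.70 = 0.00 h.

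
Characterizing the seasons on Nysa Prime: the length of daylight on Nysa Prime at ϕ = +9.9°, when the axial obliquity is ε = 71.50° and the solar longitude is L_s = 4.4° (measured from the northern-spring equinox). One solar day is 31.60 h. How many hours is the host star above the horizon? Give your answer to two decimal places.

Solar declination: sin δ = sin ε · sin L_s = sin 71.50° × sin 4.4° = 0.07275, so δ = +4.172°.
cos h₀ = −tan ϕ · tan δ = −tan(+9.9°) × tan(+4.172°) = -0.0127, so h₀ = 1.5835 rad = 90.73°.
Daylight = 2h₀/(2π) × 31.60 h = (1.5835/π) × 31.60 = 15.93 h.

15.93 h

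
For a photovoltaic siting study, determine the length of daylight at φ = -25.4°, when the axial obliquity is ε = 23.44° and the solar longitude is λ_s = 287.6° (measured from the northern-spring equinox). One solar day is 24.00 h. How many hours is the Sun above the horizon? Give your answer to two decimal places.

13.50 h

Solar declination: sin δ = sin ε · sin λ_s = sin 23.44° × sin 287.6° = -0.37917, so δ = -22.282°.
cos H₀ = −tan φ · tan δ = −tan(-25.4°) × tan(-22.282°) = -0.1946, so H₀ = 1.7666 rad = 101.22°.
Daylight = 2H₀/(2π) × 24.00 h = (1.7666/π) × 24.00 = 13.50 h.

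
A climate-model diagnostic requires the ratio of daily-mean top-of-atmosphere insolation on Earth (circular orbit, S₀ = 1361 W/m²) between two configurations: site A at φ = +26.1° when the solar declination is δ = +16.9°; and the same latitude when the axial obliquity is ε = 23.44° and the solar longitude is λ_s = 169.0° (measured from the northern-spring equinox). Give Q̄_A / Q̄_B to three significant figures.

— Configuration A (φ=+26.1°):
cos H₀ = −tan(+26.1°) tan(+16.900°) = -0.1488, H₀ = 1.7202 rad.
Bracket: H₀ sin φ sin δ + cos φ cos δ sin H₀ = 1.7202×0.43994×0.29070 + 0.89803×0.95681×0.98886 = 0.219997 + 0.849672 = 1.069669.
Q̄ = (S₀/π) × [bracket] = (1361/π) × 1.069669 = 463.40 W/m².
— Configuration B (φ=+26.1°):
Solar declination: sin δ = sin ε · sin λ_s = sin 23.44° × sin 169.0° = 0.07590, so δ = +4.353°.
cos H₀ = −tan(+26.1°) tan(+4.353°) = -0.0373, H₀ = 1.6081 rad.
Bracket: H₀ sin φ sin δ + cos φ cos δ sin H₀ = 1.6081×0.43994×0.07590 + 0.89803×0.99712×0.99930 = 0.053697 + 0.894817 = 0.948514.
Q̄ = (S₀/π) × [bracket] = (1361/π) × 0.948514 = 410.92 W/m².
Ratio Q̄_A / Q̄_B = 463.40 / 410.92 = 1.128.

Q̄_A / Q̄_B ≈ 1.13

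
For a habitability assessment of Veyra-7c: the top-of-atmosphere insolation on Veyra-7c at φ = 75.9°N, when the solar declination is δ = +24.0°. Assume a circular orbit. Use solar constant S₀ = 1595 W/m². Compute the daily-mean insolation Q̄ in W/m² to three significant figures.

cos H₀ = −tan(+75.9°) tan(+24.000°) = -1.7725 ≤ −1 ⇒ polar day, H₀ = π.
Bracket: H₀ sin φ sin δ + cos φ cos δ sin H₀ = 3.1416×0.96987×0.40674 + 0.24362×0.91355×0.00000 = 1.239314 + 0.000000 = 1.239314.
Q̄ = (S₀/π) × [bracket] = (1595/π) × 1.239314 = 629.2 W/m².

Q̄ ≈ 629 W/m²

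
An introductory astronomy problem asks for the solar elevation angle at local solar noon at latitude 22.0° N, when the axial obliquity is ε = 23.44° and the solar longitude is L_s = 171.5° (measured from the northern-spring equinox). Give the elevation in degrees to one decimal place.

71.4°

Solar declination: sin δ = sin ε · sin L_s = sin 23.44° × sin 171.5° = 0.05880, so δ = +3.371°.
At local noon the hour angle is zero, so the zenith angle equals |ϕ − δ| = |+22.0° − (+3.371°)| = 18.629°.
Elevation = 90° − 18.629° = 71.4°.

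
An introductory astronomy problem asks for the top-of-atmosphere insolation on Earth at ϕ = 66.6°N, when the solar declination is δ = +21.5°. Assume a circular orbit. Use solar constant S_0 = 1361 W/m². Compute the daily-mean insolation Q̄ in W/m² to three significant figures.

Q̄ ≈ 462 W/m²

cos h₀ = −tan(+66.6°) tan(+21.500°) = -0.9103, h₀ = 2.7147 rad.
Bracket: h₀ sin ϕ sin δ + cos ϕ cos δ sin h₀ = 2.7147×0.91775×0.36650 + 0.39715×0.93042×0.41401 = 0.913104 + 0.152983 = 1.066087.
Q̄ = (S_0/π) × [bracket] = (1361/π) × 1.066087 = 461.8 W/m².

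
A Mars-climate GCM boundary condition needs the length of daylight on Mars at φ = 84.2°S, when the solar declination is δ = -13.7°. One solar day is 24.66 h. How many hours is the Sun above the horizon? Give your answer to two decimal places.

Sunrise equation: cos H₀ = −tan φ · tan δ = -2.3999 ≤ −1, so the Sun never sets (polar day) and H₀ = π.
Daylight = 2H₀/(2π) × 24.66 h = (3.1416/π) × 24.66 = 24.66 h.

24.66 h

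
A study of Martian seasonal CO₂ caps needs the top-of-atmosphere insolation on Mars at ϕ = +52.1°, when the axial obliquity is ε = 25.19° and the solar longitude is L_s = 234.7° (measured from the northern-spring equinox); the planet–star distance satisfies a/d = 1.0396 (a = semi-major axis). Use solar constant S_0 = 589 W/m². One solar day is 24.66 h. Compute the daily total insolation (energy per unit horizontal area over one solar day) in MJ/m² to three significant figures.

Solar declination: sin δ = sin ε · sin L_s = sin 25.19° × sin 234.7° = -0.34737, so δ = -20.326°.
cos h₀ = −tan(+52.1°) tan(-20.326°) = 0.4758, h₀ = 1.0749 rad.
Bracket: h₀ sin ϕ sin δ + cos ϕ cos δ sin h₀ = 1.0749×0.78908×-0.34737 + 0.61429×0.93773×0.87953 = -0.294633 + 0.506643 = 0.212010.
Inverse-square distance factor (a/d)² = 1.0396² = 1.080768.
Q̄ = (S_0/π) × 1.080768 × [bracket] = (589/π) × 1.080768 × 0.212010 = 42.959 W/m².
Daily total = Q̄ × 24.66 h × 3600 s/h = 42.959 × 24.66 × 3600 / 10⁶ = 3.814 MJ/m².

3.81 MJ/m²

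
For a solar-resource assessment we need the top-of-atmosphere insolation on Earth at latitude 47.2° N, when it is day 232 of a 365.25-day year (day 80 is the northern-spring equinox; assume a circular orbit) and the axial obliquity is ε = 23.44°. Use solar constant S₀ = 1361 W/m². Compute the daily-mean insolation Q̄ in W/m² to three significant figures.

Q̄ ≈ 395 W/m²

Solar longitude: λ_s = 360° × (232 − 80)/365.25 = 149.815°.
sin δ = sin 23.44° × sin 149.815° = 0.20000, so δ = +11.537°.
cos H₀ = −tan(+47.2°) tan(+11.537°) = -0.2204, H₀ = 1.7931 rad.
Bracket: H₀ sin φ sin δ + cos φ cos δ sin H₀ = 1.7931×0.73373×0.20000 + 0.67944×0.97980×0.97540 = 0.263130 + 0.649339 = 0.912469.
Q̄ = (S₀/π) × [bracket] = (1361/π) × 0.912469 = 395.3 W/m².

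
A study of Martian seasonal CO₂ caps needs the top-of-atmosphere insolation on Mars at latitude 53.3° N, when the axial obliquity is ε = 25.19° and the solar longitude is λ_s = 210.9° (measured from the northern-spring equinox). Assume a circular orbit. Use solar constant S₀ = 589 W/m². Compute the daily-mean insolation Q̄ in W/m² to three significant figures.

Q̄ ≈ 62.7 W/m²

Solar declination: sin δ = sin ε · sin λ_s = sin 25.19° × sin 210.9° = -0.21857, so δ = -12.625°.
cos H₀ = −tan(+53.3°) tan(-12.625°) = 0.3005, H₀ = 1.2656 rad.
Bracket: H₀ sin φ sin δ + cos φ cos δ sin H₀ = 1.2656×0.80178×-0.21857 + 0.59763×0.97582×0.95378 = -0.221790 + 0.556225 = 0.334435.
Q̄ = (S₀/π) × [bracket] = (589/π) × 0.334435 = 62.70 W/m².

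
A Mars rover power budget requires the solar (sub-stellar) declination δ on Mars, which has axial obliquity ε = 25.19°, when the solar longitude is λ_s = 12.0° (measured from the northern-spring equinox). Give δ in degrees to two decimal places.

sin δ = sin ε · sin λ_s = sin 25.19° × sin 12.0° = 0.088492.
δ = arcsin(0.088492) = +5.08°.

δ = +5.08°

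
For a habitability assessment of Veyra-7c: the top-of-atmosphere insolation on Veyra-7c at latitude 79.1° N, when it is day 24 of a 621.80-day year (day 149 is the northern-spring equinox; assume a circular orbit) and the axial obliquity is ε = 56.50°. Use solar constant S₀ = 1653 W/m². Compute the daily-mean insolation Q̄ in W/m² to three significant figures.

Q̄ ≈ 0.00 W/m²

Solar longitude: λ_s = 360° × (24 − 149)/621.80 = -72.371°, i.e. -72.371° + 360° = 287.629°.
sin δ = sin 56.50° × sin 287.629° = -0.79472, so δ = -52.629°.
cos H₀ = −tan(+79.1°) tan(-52.629°) = 6.7992 ≥ 1 ⇒ polar night, H₀ = 0 and Q̄ = 0.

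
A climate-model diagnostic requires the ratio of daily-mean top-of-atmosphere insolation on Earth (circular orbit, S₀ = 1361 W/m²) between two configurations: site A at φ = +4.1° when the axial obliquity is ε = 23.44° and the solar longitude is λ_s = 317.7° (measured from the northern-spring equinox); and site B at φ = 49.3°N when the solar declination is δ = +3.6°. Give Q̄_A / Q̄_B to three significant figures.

— Configuration A (φ=+4.1°):
Solar declination: sin δ = sin ε · sin λ_s = sin 23.44° × sin 317.7° = -0.26772, so δ = -15.528°.
cos H₀ = −tan(+4.1°) tan(-15.528°) = 0.0199, H₀ = 1.5509 rad.
Bracket: H₀ sin φ sin δ + cos φ cos δ sin H₀ = 1.5509×0.07150×-0.26772 + 0.99744×0.96350×0.99980 = -0.029687 + 0.960841 = 0.931154.
Q̄ = (S₀/π) × [bracket] = (1361/π) × 0.931154 = 403.39 W/m².
— Configuration B (φ=+49.3°):
cos H₀ = −tan(+49.3°) tan(+3.600°) = -0.0731, H₀ = 1.6440 rad.
Bracket: H₀ sin φ sin δ + cos φ cos δ sin H₀ = 1.6440×0.75813×0.06279 + 0.65210×0.99803×0.99732 = 0.078259 + 0.649071 = 0.727330.
Q̄ = (S₀/π) × [bracket] = (1361/π) × 0.727330 = 315.09 W/m².
Ratio Q̄_A / Q̄_B = 403.39 / 315.09 = 1.280.

Q̄_A / Q̄_B ≈ 1.28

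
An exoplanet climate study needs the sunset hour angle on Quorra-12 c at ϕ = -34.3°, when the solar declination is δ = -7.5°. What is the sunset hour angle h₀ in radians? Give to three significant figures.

h₀ = 1.66 rad

cos h₀ = −tan ϕ · tan δ = −tan(-34.3°) × tan(-7.500°) = -0.0898, so h₀ = 1.6607 rad = 95.15°.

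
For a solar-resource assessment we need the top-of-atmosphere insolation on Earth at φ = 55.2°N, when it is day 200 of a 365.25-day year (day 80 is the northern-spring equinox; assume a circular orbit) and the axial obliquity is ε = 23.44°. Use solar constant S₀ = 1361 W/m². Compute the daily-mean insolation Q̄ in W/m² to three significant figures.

Solar longitude: λ_s = 360° × (200 − 80)/365.25 = 118.275°.
sin δ = sin 23.44° × sin 118.275° = 0.35033, so δ = +20.507°.
cos H₀ = −tan(+55.2°) tan(+20.507°) = -0.5382, H₀ = 2.1390 rad.
Bracket: H₀ sin φ sin δ + cos φ cos δ sin H₀ = 2.1390×0.82115×0.35033 + 0.57071×0.93663×0.84284 = 0.615334 + 0.450535 = 1.065869.
Q̄ = (S₀/π) × [bracket] = (1361/π) × 1.065869 = 461.8 W/m².

Q̄ ≈ 462 W/m²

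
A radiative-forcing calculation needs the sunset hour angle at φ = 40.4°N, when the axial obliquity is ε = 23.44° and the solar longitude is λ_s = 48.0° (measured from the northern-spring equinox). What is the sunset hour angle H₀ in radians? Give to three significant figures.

Solar declination: sin δ = sin ε · sin λ_s = sin 23.44° × sin 48.0° = 0.29561, so δ = +17.194°.
cos H₀ = −tan φ · tan δ = −tan(+40.4°) × tan(+17.194°) = -0.2634, so H₀ = 1.8373 rad = 105.27°.

H₀ = 1.84 rad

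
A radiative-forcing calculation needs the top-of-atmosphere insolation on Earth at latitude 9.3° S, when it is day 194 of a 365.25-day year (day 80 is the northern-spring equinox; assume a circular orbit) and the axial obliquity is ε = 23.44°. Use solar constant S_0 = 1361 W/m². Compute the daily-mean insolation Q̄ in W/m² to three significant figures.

Q̄ ≈ 358 W/m²

Solar longitude: L_s = 360° × (194 − 80)/365.25 = 112.361°.
sin δ = sin 23.44° × sin 112.361° = 0.36788, so δ = +21.585°.
cos h₀ = −tan(-9.3°) tan(+21.585°) = 0.0648, h₀ = 1.5060 rad.
Bracket: h₀ sin ϕ sin δ + cos ϕ cos δ sin h₀ = 1.5060×-0.16160×0.36788 + 0.98686×0.92987×0.99790 = -0.089531 + 0.915724 = 0.826193.
Q̄ = (S_0/π) × [bracket] = (1361/π) × 0.826193 = 357.9 W/m².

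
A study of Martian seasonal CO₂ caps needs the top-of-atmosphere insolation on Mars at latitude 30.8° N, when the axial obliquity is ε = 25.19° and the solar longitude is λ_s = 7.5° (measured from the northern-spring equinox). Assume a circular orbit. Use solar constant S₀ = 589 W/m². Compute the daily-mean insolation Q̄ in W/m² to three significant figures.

Solar declination: sin δ = sin ε · sin λ_s = sin 25.19° × sin 7.5° = 0.05555, so δ = +3.185°.
cos H₀ = −tan(+30.8°) tan(+3.185°) = -0.0332, H₀ = 1.6040 rad.
Bracket: H₀ sin φ sin δ + cos φ cos δ sin H₀ = 1.6040×0.51204×0.05555 + 0.85896×0.99846×0.99945 = 0.045624 + 0.857166 = 0.902790.
Q̄ = (S₀/π) × [bracket] = (589/π) × 0.902790 = 169.3 W/m².

Q̄ ≈ 169 W/m²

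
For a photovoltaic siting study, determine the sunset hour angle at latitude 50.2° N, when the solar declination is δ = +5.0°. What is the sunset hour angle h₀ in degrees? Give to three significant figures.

cos h₀ = −tan ϕ · tan δ = −tan(+50.2°) × tan(+5.000°) = -0.1050, so h₀ = 1.6760 rad = 96.03°.

h₀ = 96.0°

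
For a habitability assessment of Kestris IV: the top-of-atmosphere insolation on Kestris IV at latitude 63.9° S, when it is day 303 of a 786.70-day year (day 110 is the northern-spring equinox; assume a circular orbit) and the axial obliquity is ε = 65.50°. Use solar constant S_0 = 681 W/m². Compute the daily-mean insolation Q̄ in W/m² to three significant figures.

Solar longitude: L_s = 360° × (303 − 110)/786.70 = 88.318°.
sin δ = sin 65.50° × sin 88.318° = 0.90957, so δ = +65.446°.
cos h₀ = −tan(-63.9°) tan(+65.446°) = 4.4679 ≥ 1 ⇒ polar night, h₀ = 0 and Q̄ = 0.

Q̄ ≈ 0.00 W/m²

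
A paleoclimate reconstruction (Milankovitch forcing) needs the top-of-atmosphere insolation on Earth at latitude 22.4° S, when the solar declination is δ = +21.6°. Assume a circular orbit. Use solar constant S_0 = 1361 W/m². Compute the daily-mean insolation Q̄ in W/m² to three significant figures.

cos h₀ = −tan(-22.4°) tan(+21.600°) = 0.1632, h₀ = 1.4069 rad.
Bracket: h₀ sin ϕ sin δ + cos ϕ cos δ sin h₀ = 1.4069×-0.38107×0.36812 + 0.92455×0.92978×0.98659 = -0.197359 + 0.848100 = 0.650741.
Q̄ = (S_0/π) × [bracket] = (1361/π) × 0.650741 = 281.9 W/m².

Q̄ ≈ 282 W/m²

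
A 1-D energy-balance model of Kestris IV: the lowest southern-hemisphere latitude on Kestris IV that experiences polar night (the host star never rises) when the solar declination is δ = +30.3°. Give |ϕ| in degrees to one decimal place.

Polar night requires cos h₀ = −tan ϕ tan δ ≥ 1, i.e. tan ϕ tan δ ≤ −1.
The boundary is |tan ϕ| · |tan δ| = 1, so |ϕ| = 90° − |δ| = 90° − 30.3° = 59.7° in the southern hemisphere.

|ϕ| = 59.7°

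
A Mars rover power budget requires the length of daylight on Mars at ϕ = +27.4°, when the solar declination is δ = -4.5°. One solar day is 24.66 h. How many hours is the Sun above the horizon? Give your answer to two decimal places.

12.01 h

cos h₀ = −tan ϕ · tan δ = −tan(+27.4°) × tan(-4.500°) = 0.0408, so h₀ = 1.5300 rad = 87.66°.
Daylight = 2h₀/(2π) × 24.66 h = (1.5300/π) × 24.66 = 12.01 h.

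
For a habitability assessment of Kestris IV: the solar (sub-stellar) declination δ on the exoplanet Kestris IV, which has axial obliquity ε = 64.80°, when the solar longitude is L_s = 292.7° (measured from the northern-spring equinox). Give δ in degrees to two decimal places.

sin δ = sin ε · sin L_s = sin 64.80° × sin 292.7° = -0.834737.
δ = arcsin(-0.834737) = -56.59°.

δ = -56.59°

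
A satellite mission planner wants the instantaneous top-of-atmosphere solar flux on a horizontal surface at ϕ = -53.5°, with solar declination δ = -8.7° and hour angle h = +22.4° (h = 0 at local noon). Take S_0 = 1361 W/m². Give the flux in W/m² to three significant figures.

905 W/m²

cos θ_z = sin ϕ sin δ + cos ϕ cos δ cos h = 0.121592 + 0.543613 = 0.665205.
Flux = S_0 · cos θ_z = 1361 × 0.665205 = 905.3 W/m².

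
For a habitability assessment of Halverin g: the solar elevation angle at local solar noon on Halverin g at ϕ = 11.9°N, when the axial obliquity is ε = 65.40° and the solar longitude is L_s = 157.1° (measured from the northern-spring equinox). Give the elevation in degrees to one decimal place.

Solar declination: sin δ = sin ε · sin L_s = sin 65.40° × sin 157.1° = 0.35381, so δ = +20.720°.
At local noon the hour angle is zero, so the zenith angle equals |ϕ − δ| = |+11.9° − (+20.720°)| = 8.820°.
Elevation = 90° − 8.820° = 81.2°.

81.2°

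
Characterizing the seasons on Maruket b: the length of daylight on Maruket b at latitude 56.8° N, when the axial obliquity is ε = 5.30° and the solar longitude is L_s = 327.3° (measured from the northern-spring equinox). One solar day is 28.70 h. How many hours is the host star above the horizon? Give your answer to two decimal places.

13.65 h

Solar declination: sin δ = sin ε · sin L_s = sin 5.30° × sin 327.3° = -0.04990, so δ = -2.860°.
cos h₀ = −tan ϕ · tan δ = −tan(+56.8°) × tan(-2.860°) = 0.0764, so h₀ = 1.4944 rad = 85.62°.
Daylight = 2h₀/(2π) × 28.70 h = (1.4944/π) × 28.70 = 13.65 h.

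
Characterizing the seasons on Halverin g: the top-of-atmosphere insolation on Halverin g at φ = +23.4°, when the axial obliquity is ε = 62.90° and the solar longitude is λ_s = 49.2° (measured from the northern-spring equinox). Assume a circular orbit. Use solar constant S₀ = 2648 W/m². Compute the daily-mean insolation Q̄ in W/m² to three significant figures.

Solar declination: sin δ = sin ε · sin λ_s = sin 62.90° × sin 49.2° = 0.67389, so δ = +42.368°.
cos H₀ = −tan(+23.4°) tan(+42.368°) = -0.3947, H₀ = 1.9765 rad.
Bracket: H₀ sin φ sin δ + cos φ cos δ sin H₀ = 1.9765×0.39715×0.67389 + 0.91775×0.73883×0.91881 = 0.528981 + 0.623009 = 1.151990.
Q̄ = (S₀/π) × [bracket] = (2648/π) × 1.151990 = 971.0 W/m².

Q̄ ≈ 971 W/m²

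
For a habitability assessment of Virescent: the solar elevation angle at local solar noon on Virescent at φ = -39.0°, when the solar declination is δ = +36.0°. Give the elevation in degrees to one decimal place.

15.0°

At local noon the hour angle is zero, so the zenith angle equals |φ − δ| = |-39.0° − (+36.000°)| = 75.000°.
Elevation = 90° − 75.000° = 15.0°.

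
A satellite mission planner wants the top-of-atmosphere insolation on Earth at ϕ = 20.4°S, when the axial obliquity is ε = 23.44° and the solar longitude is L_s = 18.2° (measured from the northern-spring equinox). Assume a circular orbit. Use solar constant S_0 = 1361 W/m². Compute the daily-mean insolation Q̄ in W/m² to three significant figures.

Solar declination: sin δ = sin ε · sin L_s = sin 23.44° × sin 18.2° = 0.12424, so δ = +7.137°.
cos h₀ = −tan(-20.4°) tan(+7.137°) = 0.0466, h₀ = 1.5242 rad.
Bracket: h₀ sin ϕ sin δ + cos ϕ cos δ sin h₀ = 1.5242×-0.34857×0.12424 + 0.93728×0.99225×0.99892 = -0.066008 + 0.929012 = 0.863004.
Q̄ = (S_0/π) × [bracket] = (1361/π) × 0.863004 = 373.9 W/m².

Q̄ ≈ 374 W/m²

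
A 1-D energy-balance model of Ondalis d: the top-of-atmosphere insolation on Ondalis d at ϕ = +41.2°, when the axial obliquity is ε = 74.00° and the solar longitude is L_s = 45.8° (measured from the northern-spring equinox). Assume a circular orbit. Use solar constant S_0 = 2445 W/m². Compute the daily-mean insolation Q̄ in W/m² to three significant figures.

Solar declination: sin δ = sin ε · sin L_s = sin 74.00° × sin 45.8° = 0.68914, so δ = +43.562°.
cos h₀ = −tan(+41.2°) tan(+43.562°) = -0.8326, h₀ = 2.5545 rad.
Bracket: h₀ sin ϕ sin δ + cos ϕ cos δ sin h₀ = 2.5545×0.65869×0.68914 + 0.75241×0.72463×0.55394 = 1.159563 + 0.302019 = 1.461582.
Q̄ = (S_0/π) × [bracket] = (2445/π) × 1.461582 = 1138 W/m².

Q̄ ≈ 1.14e+03 W/m²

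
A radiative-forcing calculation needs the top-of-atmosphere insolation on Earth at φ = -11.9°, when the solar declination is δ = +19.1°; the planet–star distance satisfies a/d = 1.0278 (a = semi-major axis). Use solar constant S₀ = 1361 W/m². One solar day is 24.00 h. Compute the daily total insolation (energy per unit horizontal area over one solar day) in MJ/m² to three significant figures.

cos H₀ = −tan(-11.9°) tan(+19.100°) = 0.0730, H₀ = 1.4978 rad.
Bracket: H₀ sin φ sin δ + cos φ cos δ sin H₀ = 1.4978×-0.20620×0.32722 + 0.97851×0.94495×0.99733 = -0.101061 + 0.922174 = 0.821113.
Inverse-square distance factor (a/d)² = 1.0278² = 1.056373.
Q̄ = (S₀/π) × 1.056373 × [bracket] = (1361/π) × 1.056373 × 0.821113 = 375.78 W/m².
Daily total = Q̄ × 24.00 h × 3600 s/h = 375.78 × 24.00 × 3600 / 10⁶ = 32.47 MJ/m².

32.5 MJ/m²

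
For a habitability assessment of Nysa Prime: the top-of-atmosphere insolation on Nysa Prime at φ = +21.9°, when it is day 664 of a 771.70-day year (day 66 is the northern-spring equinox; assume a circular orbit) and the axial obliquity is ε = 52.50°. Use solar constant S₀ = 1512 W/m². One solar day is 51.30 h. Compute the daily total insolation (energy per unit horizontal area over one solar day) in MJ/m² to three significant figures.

17.2 MJ/m²

Solar longitude: λ_s = 360° × (664 − 66)/771.70 = 278.969°.
sin δ = sin 52.50° × sin 278.969° = -0.78365, so δ = -51.596°.
cos H₀ = −tan(+21.9°) tan(-51.596°) = 0.5071, H₀ = 1.0389 rad.
Bracket: H₀ sin φ sin δ + cos φ cos δ sin H₀ = 1.0389×0.37299×-0.78365 + 0.92784×0.62120×0.86187 = -0.303664 + 0.496760 = 0.193096.
Q̄ = (S₀/π) × [bracket] = (1512/π) × 0.193096 = 92.934 W/m².
Daily total = Q̄ × 51.30 h × 3600 s/h = 92.934 × 51.30 × 3600 / 10⁶ = 17.16 MJ/m².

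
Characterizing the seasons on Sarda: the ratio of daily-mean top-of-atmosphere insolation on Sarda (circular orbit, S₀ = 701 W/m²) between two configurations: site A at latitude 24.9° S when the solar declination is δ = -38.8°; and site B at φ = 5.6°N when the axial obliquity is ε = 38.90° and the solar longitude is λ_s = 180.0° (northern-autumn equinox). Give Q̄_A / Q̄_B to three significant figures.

— Configuration A (φ=-24.9°):
cos H₀ = −tan(-24.9°) tan(-38.800°) = -0.3732, H₀ = 1.9533 rad.
Bracket: H₀ sin φ sin δ + cos φ cos δ sin H₀ = 1.9533×-0.42104×-0.62660 + 0.90704×0.77934×0.92775 = 0.515327 + 0.655820 = 1.171147.
Q̄ = (S₀/π) × [bracket] = (701/π) × 1.171147 = 261.32 W/m².
— Configuration B (φ=+5.6°):
Solar declination: sin δ = sin ε · sin λ_s = sin 38.90° × sin 180.0° = 0.00000, so δ = +0.000°.
cos H₀ = −tan(+5.6°) tan(+0.000°) = -0.0000, H₀ = 1.5708 rad.
Bracket: H₀ sin φ sin δ + cos φ cos δ sin H₀ = 1.5708×0.09758×0.00000 + 0.99523×1.00000×1.00000 = 0.000000 + 0.995230 = 0.995230.
Q̄ = (S₀/π) × [bracket] = (701/π) × 0.995230 = 222.07 W/m².
Ratio Q̄_A / Q̄_B = 261.32 / 222.07 = 1.177.

Q̄_A / Q̄_B ≈ 1.18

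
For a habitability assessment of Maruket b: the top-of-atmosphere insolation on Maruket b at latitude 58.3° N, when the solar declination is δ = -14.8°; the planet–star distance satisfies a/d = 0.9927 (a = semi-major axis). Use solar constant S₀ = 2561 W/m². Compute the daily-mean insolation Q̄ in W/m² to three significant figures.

Q̄ ≈ 172 W/m²

cos H₀ = −tan(+58.3°) tan(-14.800°) = 0.4278, H₀ = 1.1287 rad.
Bracket: H₀ sin φ sin δ + cos φ cos δ sin H₀ = 1.1287×0.85081×-0.25545 + 0.52547×0.96682×0.90388 = -0.245311 + 0.459203 = 0.213892.
Inverse-square distance factor (a/d)² = 0.9927² = 0.985453.
Q̄ = (S₀/π) × 0.985453 × [bracket] = (2561/π) × 0.985453 × 0.213892 = 171.8 W/m².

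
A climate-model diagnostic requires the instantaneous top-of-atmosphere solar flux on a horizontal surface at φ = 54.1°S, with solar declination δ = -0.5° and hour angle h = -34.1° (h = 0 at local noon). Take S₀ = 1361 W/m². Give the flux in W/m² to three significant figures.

cos θ_z = sin φ sin δ + cos φ cos δ cos h = 0.007069 + 0.485533 = 0.492602.
Flux = S₀ · cos θ_z = 1361 × 0.492602 = 670.4 W/m².

670 W/m²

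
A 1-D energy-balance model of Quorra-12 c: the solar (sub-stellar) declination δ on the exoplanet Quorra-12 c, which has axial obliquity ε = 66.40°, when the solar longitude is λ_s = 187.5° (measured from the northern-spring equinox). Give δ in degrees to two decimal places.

sin δ = sin ε · sin λ_s = sin 66.40° × sin 187.5° = -0.119609.
δ = arcsin(-0.119609) = -6.87°.

δ = -6.87°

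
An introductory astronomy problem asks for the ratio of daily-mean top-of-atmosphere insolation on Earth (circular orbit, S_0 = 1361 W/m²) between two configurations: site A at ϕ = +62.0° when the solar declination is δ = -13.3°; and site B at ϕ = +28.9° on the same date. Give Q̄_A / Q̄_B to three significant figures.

— Configuration A (ϕ=+62.0°):
cos h₀ = −tan(+62.0°) tan(-13.300°) = 0.4446, h₀ = 1.1101 rad.
Bracket: h₀ sin ϕ sin δ + cos ϕ cos δ sin h₀ = 1.1101×0.88295×-0.23005 + 0.46947×0.97318×0.89574 = -0.225486 + 0.409245 = 0.183759.
Q̄ = (S_0/π) × [bracket] = (1361/π) × 0.183759 = 79.608 W/m².
— Configuration B (ϕ=+28.9°):
cos h₀ = −tan(+28.9°) tan(-13.300°) = 0.1305, h₀ = 1.4399 rad.
Bracket: h₀ sin ϕ sin δ + cos ϕ cos δ sin h₀ = 1.4399×0.48328×-0.23005 + 0.87546×0.97318×0.99145 = -0.160086 + 0.844696 = 0.684610.
Q̄ = (S_0/π) × [bracket] = (1361/π) × 0.684610 = 296.59 W/m².
Ratio Q̄_A / Q̄_B = 79.608 / 296.59 = 0.2684.

Q̄_A / Q̄_B ≈ 0.268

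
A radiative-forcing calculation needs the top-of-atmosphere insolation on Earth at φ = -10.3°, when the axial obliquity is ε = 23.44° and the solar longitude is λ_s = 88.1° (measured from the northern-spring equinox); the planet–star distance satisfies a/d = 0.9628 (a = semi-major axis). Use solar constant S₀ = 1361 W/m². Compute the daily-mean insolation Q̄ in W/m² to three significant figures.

Solar declination: sin δ = sin ε · sin λ_s = sin 23.44° × sin 88.1° = 0.39757, so δ = +23.426°.
cos H₀ = −tan(-10.3°) tan(+23.426°) = 0.0787, H₀ = 1.4920 rad.
Bracket: H₀ sin φ sin δ + cos φ cos δ sin H₀ = 1.4920×-0.17880×0.39757 + 0.98389×0.91757×0.99690 = -0.106060 + 0.899989 = 0.793929.
Inverse-square distance factor (a/d)² = 0.9628² = 0.926984.
Q̄ = (S₀/π) × 0.926984 × [bracket] = (1361/π) × 0.926984 × 0.793929 = 318.8 W/m².

Q̄ ≈ 319 W/m²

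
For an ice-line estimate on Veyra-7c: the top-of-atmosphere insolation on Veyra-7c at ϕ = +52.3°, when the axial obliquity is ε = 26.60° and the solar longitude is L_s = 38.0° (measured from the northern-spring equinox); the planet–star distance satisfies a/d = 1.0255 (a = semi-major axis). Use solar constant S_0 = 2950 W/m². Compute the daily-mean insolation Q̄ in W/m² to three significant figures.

Solar declination: sin δ = sin ε · sin L_s = sin 26.60° × sin 38.0° = 0.27567, so δ = +16.002°.
cos h₀ = −tan(+52.3°) tan(+16.002°) = -0.3710, h₀ = 1.9509 rad.
Bracket: h₀ sin ϕ sin δ + cos ϕ cos δ sin h₀ = 1.9509×0.79122×0.27567 + 0.61153×0.96125×0.92861 = 0.425522 + 0.545868 = 0.971390.
Inverse-square distance factor (a/d)² = 1.0255² = 1.051650.
Q̄ = (S_0/π) × 1.051650 × [bracket] = (2950/π) × 1.051650 × 0.971390 = 959.3 W/m².

Q̄ ≈ 959 W/m²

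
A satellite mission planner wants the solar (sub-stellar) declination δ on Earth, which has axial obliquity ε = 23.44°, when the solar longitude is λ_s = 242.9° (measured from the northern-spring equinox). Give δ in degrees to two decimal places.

sin δ = sin ε · sin λ_s = sin 23.44° × sin 242.9° = -0.354116.
δ = arcsin(-0.354116) = -20.74°.

δ = -20.74°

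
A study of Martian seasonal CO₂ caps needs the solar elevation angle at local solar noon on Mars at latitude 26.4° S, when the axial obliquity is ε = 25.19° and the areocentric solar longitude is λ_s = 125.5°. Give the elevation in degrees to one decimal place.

43.3°

sin δ = sin 25.19° × sin 125.5° = 0.34650, so δ = +20.274°.
At local noon the hour angle is zero, so the zenith angle equals |φ − δ| = |-26.4° − (+20.274°)| = 46.674°.
Elevation = 90° − 46.674° = 43.3°.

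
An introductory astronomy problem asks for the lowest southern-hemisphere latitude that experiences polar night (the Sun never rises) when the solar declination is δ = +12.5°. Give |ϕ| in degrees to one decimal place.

|ϕ| = 77.5°

Polar night requires cos h₀ = −tan ϕ tan δ ≥ 1, i.e. tan ϕ tan δ ≤ −1.
The boundary is |tan ϕ| · |tan δ| = 1, so |ϕ| = 90° − |δ| = 90° − 12.5° = 77.5° in the southern hemisphere.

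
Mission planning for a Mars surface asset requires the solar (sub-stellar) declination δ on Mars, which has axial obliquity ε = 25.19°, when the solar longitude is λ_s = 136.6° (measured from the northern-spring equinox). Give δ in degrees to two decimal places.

δ = +17.00°

sin δ = sin ε · sin λ_s = sin 25.19° × sin 136.6° = 0.292439.
δ = arcsin(0.292439) = +17.00°.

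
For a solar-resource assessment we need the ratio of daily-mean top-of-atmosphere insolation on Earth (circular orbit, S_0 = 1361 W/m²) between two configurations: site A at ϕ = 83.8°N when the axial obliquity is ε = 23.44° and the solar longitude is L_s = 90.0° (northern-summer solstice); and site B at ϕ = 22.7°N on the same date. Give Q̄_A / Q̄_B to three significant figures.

— Configuration A (ϕ=+83.8°):
Solar declination: sin δ = sin ε · sin L_s = sin 23.44° × sin 90.0° = 0.39779, so δ = +23.440°.
cos h₀ = −tan(+83.8°) tan(+23.440°) = -3.9911 ≤ −1 ⇒ polar day, h₀ = π.
Bracket: h₀ sin ϕ sin δ + cos ϕ cos δ sin h₀ = 3.1416×0.99415×0.39779 + 0.10800×0.91748×0.00000 = 1.242386 + 0.000000 = 1.242386.
Q̄ = (S_0/π) × [bracket] = (1361/π) × 1.242386 = 538.23 W/m².
— Configuration B (ϕ=+22.7°):
cos h₀ = −tan(+22.7°) tan(+23.440°) = -0.1814, h₀ = 1.7532 rad.
Bracket: h₀ sin ϕ sin δ + cos ϕ cos δ sin h₀ = 1.7532×0.38591×0.39779 + 0.92254×0.91748×0.98342 = 0.269136 + 0.832378 = 1.101514.
Q̄ = (S_0/π) × [bracket] = (1361/π) × 1.101514 = 477.20 W/m².
Ratio Q̄_A / Q̄_B = 538.23 / 477.20 = 1.128.

Q̄_A / Q̄_B ≈ 1.13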